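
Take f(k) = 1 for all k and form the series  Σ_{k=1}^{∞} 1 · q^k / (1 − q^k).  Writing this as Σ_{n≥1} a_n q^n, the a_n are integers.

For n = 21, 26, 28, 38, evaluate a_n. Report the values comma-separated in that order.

4, 4, 6, 4

[q^21] f(21)=1,f(7)=1,f(3)=1,f(1)=1 ⇒ 4
n=26: 26·1 13·2 2·13 1·26  f→[1+1+1+1]=4
n=28: 1·28 2·14 4·7 7·4 14·2 28·1  f→[1+1+1+1+1+1]=6
[q^38] f(38)=1,f(19)=1,f(2)=1,f(1)=1 ⇒ 4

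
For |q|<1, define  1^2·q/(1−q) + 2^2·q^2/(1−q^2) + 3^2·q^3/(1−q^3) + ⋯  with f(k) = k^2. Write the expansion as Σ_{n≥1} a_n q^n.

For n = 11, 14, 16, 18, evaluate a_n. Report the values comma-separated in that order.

n=11: 11·1 1·11  f→[121+1]=122
n=14: 14·1 7·2 2·7 1·14  f→[196+49+4+1]=250
[q^16] f(16)=256,f(8)=64,f(4)=16,f(2)=4,f(1)=1 ⇒ 341
q^18  k|18↦f(k): 18:324 9:81 6:36 3:9 2:4 1:1  a_18=455

122, 250, 341, 455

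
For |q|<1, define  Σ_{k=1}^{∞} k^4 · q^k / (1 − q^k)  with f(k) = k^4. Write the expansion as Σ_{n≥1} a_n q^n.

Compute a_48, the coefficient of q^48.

a_48 = 5732210

[q^48] f(1)=1,f(2)=16,f(3)=81,f(4)=256,f(6)=1296,f(8)=4096,f(12)=20736,f(16)=65536,f(24)=331776,f(48)=5308416 ⇒ 5732210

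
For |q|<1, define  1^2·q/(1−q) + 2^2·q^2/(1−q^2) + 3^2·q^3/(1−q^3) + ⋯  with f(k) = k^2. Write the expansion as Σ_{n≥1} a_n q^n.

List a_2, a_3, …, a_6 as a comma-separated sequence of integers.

n=2: 1·2 2·1  f→[1+4]=5
q^3  k|3↦f(k): 1:1 3:9  a_3=10
q^4  k|4↦f(k): 4:16 2:4 1:1  a_4=21
q^5  k|5↦f(k): 1:1 5:25  a_5=26
[q^6] f(6)=36,f(3)=9,f(2)=4,f(1)=1 ⇒ 50

5, 10, 21, 26, 50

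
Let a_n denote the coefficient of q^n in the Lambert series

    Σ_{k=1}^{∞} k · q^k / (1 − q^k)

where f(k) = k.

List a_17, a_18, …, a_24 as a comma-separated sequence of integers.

[q^17] f(17)=17,f(1)=1 ⇒ 18
[q^18] f(18)=18,f(9)=9,f(6)=6,f(3)=3,f(2)=2,f(1)=1 ⇒ 39
d|19:{1,19}  Σf=1+19=20
[q^20] f(20)=20,f(10)=10,f(5)=5,f(4)=4,f(2)=2,f(1)=1 ⇒ 42
[q^21] f(21)=21,f(7)=7,f(3)=3,f(1)=1 ⇒ 32
q^22  k|22↦f(k): 1:1 2:2 11:11 22:22  a_22=36
q^23  k|23↦f(k): 1:1 23:23  a_23=24
q^24  k|24↦f(k): 24:24 12:12 8:8 6:6 4:4 3:3 2:2 1:1  a_24=60

18, 39, 20, 42, 32, 36, 24, 60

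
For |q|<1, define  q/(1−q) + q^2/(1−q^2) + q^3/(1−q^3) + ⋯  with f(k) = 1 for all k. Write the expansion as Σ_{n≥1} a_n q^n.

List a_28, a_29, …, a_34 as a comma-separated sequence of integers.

6, 2, 8, 2, 6, 4, 4

q^28  k|28↦f(k): 28:1 14:1 7:1 4:1 2:1 1:1  a_28=6
n=29: 29·1 1·29  f→[1+1]=2
[q^30] f(1)=1,f(2)=1,f(3)=1,f(5)=1,f(6)=1,f(10)=1,f(15)=1,f(30)=1 ⇒ 8
[q^31] f(31)=1,f(1)=1 ⇒ 2
n=32: 32·1 16·2 8·4 4·8 2·16 1·32  f→[1+1+1+1+1+1]=6
d|33:{1,3,11,33}  Σf=1+1+1+1=4
[q^34] f(34)=1,f(17)=1,f(2)=1,f(1)=1 ⇒ 4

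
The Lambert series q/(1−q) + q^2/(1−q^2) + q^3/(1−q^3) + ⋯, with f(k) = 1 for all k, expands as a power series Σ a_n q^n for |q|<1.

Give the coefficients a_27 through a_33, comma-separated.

4, 6, 2, 8, 2, 6, 4

q^27  k|27↦f(k): 1:1 3:1 9:1 27:1  a_27=4
n=28: 1·28 2·14 4·7 7·4 14·2 28·1  f→[1+1+1+1+1+1]=6
[q^29] f(29)=1,f(1)=1 ⇒ 2
n=30: 30·1 15·2 10·3 6·5 5·6 3·10 2·15 1·30  f→[1+1+1+1+1+1+1+1]=8
n=31: 1·31 31·1  f→[1+1]=2
d|32:{1,2,4,8,16,32}  Σf=1+1+1+1+1+1=6
q^33  k|33↦f(k): 1:1 3:1 11:1 33:1  a_33=4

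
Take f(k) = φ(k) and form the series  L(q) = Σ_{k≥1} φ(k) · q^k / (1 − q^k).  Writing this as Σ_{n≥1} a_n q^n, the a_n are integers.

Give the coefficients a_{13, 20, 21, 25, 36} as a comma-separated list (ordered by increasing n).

[q^13] φ(13)=12,φ(1)=1 ⇒ 13
[q^20] φ(20)=8,φ(10)=4,φ(5)=4,φ(4)=2,φ(2)=1,φ(1)=1 ⇒ 20
[q^21] φ(21)=12,φ(7)=6,φ(3)=2,φ(1)=1 ⇒ 21
d|25:{1,5,25}  Σφ=1+4+20=25
n=36: 1·36 2·18 3·12 4·9 6·6 9·4 12·3 18·2 36·1  φ→[1+1+2+2+2+6+4+6+12]=36

13, 20, 21, 25, 36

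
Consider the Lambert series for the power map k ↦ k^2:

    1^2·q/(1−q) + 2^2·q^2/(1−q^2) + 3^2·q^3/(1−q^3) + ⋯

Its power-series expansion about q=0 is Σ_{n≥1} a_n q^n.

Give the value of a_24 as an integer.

a_24 = 850

n=24: 1·24 2·12 3·8 4·6 6·4 8·3 12·2 24·1  f→[1+4+9+16+36+64+144+576]=850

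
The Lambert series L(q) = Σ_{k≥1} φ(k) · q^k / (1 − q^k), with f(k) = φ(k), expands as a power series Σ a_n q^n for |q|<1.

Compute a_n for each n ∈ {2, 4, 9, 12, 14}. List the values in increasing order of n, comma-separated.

[q^2] φ(1)=1,φ(2)=1 ⇒ 2
[q^4] φ(1)=1,φ(2)=1,φ(4)=2 ⇒ 4
[q^9] φ(1)=1,φ(3)=2,φ(9)=6 ⇒ 9
q^12  k|12↦φ(k): 1:1 2:1 3:2 4:2 6:2 12:4  a_12=12
q^14  k|14↦φ(k): 1:1 2:1 7:6 14:6  a_14=14

2, 4, 9, 12, 14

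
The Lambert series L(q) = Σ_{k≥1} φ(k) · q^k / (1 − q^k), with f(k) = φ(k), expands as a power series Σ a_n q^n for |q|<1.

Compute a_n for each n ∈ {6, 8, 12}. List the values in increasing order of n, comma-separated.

q^6  k|6↦φ(k): 1:1 2:1 3:2 6:2  a_6=6
[q^8] φ(8)=4,φ(4)=2,φ(2)=1,φ(1)=1 ⇒ 8
n=12: 1·12 2·6 3·4 4·3 6·2 12·1  φ→[1+1+2+2+2+4]=12

6, 8, 12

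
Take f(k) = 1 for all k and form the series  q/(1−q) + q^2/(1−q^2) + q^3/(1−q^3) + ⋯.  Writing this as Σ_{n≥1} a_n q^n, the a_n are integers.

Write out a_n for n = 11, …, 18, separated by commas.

2, 6, 2, 4, 4, 5, 2, 6

q^11  k|11↦f(k): 11:1 1:1  a_11=2
d|12:{12,6,4,3,2,1}  Σf=1+1+1+1+1+1=6
[q^13] f(13)=1,f(1)=1 ⇒ 2
[q^14] f(14)=1,f(7)=1,f(2)=1,f(1)=1 ⇒ 4
q^15  k|15↦f(k): 15:1 5:1 3:1 1:1  a_15=4
d|16:{16,8,4,2,1}  Σf=1+1+1+1+1=5
d|17:{17,1}  Σf=1+1=2
n=18: 1·18 2·9 3·6 6·3 9·2 18·1  f→[1+1+1+1+1+1]=6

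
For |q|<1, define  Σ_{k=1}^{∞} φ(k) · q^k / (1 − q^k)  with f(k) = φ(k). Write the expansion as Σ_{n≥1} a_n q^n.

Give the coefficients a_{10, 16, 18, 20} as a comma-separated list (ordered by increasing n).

q^10  k|10↦φ(k): 10:4 5:4 2:1 1:1  a_10=10
d|16:{16,8,4,2,1}  Σφ=8+4+2+1+1=16
d|18:{1,2,3,6,9,18}  Σφ=1+1+2+2+6+6=18
[q^20] φ(20)=8,φ(10)=4,φ(5)=4,φ(4)=2,φ(2)=1,φ(1)=1 ⇒ 20

10, 16, 18, 20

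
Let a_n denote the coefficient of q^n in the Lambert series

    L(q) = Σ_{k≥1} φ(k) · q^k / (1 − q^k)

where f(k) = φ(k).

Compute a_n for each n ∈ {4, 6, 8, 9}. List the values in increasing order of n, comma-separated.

d|4:{4,2,1}  Σφ=2+1+1=4
[q^6] φ(1)=1,φ(2)=1,φ(3)=2,φ(6)=2 ⇒ 6
q^8  k|8↦φ(k): 1:1 2:1 4:2 8:4  a_8=8
d|9:{9,3,1}  Σφ=6+2+1=9

4, 6, 8, 9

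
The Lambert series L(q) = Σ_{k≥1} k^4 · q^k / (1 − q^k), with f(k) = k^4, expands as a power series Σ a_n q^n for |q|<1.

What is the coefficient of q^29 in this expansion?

a_29 = 707282

n=29: 1·29 29·1  f→[1+707281]=707282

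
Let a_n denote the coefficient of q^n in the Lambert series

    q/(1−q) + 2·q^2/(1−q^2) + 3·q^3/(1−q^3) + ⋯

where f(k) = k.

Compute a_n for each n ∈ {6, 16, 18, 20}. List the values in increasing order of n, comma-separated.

[q^6] f(6)=6,f(3)=3,f(2)=2,f(1)=1 ⇒ 12
[q^16] f(1)=1,f(2)=2,f(4)=4,f(8)=8,f(16)=16 ⇒ 31
q^18  k|18↦f(k): 18:18 9:9 6:6 3:3 2:2 1:1  a_18=39
q^20  k|20↦f(k): 1:1 2:2 4:4 5:5 10:10 20:20  a_20=42

12, 31, 39, 42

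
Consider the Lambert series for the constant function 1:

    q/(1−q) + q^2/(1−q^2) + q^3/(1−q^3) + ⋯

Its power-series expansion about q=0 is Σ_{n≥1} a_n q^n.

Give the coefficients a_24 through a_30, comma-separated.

d|24:{24,12,8,6,4,3,2,1}  Σf=1+1+1+1+1+1+1+1=8
n=25: 1·25 5·5 25·1  f→[1+1+1]=3
q^26  k|26↦f(k): 1:1 2:1 13:1 26:1  a_26=4
d|27:{1,3,9,27}  Σf=1+1+1+1=4
q^28  k|28↦f(k): 28:1 14:1 7:1 4:1 2:1 1:1  a_28=6
d|29:{1,29}  Σf=1+1=2
q^30  k|30↦f(k): 30:1 15:1 10:1 6:1 5:1 3:1 2:1 1:1  a_30=8

8, 3, 4, 4, 6, 2, 8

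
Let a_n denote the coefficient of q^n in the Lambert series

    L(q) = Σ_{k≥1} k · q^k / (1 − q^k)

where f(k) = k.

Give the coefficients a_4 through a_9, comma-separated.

7, 6, 12, 8, 15, 13

q^4  k|4↦f(k): 1:1 2:2 4:4  a_4=7
d|5:{5,1}  Σf=5+1=6
q^6  k|6↦f(k): 1:1 2:2 3:3 6:6  a_6=12
n=7: 1·7 7·1  f→[1+7]=8
d|8:{8,4,2,1}  Σf=8+4+2+1=15
q^9  k|9↦f(k): 9:9 3:3 1:1  a_9=13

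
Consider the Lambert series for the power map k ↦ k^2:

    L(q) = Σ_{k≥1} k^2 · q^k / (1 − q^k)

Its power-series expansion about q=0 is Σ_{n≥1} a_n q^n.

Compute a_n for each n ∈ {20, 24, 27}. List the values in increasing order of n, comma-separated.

n=20: 20·1 10·2 5·4 4·5 2·10 1·20  f→[400+100+25+16+4+1]=546
d|24:{24,12,8,6,4,3,2,1}  Σf=576+144+64+36+16+9+4+1=850
n=27: 1·27 3·9 9·3 27·1  f→[1+9+81+729]=820

546, 850, 820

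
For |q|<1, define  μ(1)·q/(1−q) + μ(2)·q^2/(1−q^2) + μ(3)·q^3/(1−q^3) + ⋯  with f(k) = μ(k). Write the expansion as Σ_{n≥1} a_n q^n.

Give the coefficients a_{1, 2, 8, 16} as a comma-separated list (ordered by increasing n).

q^1  k|1↦μ(k): 1:1  a_1=1
q^2  k|2↦μ(k): 1:1 2:-1  a_2=0
d|8:{8,4,2,1}  Σμ=0+0+(-1)+1=0
d|16:{16,8,4,2,1}  Σμ=0+0+0+(-1)+1=0

1, 0, 0, 0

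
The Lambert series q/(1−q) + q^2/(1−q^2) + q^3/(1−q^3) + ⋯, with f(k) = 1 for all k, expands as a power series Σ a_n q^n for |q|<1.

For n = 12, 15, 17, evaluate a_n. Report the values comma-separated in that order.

q^12  k|12↦f(k): 1:1 2:1 3:1 4:1 6:1 12:1  a_12=6
q^15  k|15↦f(k): 1:1 3:1 5:1 15:1  a_15=4
n=17: 1·17 17·1  f→[1+1]=2

6, 4, 2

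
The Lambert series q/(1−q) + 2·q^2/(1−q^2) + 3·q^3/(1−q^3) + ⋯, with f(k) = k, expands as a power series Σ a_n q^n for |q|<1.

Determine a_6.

a_6 = 12

[q^6] f(6)=6,f(3)=3,f(2)=2,f(1)=1 ⇒ 12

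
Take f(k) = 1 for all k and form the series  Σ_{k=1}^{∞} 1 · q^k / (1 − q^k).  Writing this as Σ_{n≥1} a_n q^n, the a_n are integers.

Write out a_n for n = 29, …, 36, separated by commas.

[q^29] f(1)=1,f(29)=1 ⇒ 2
q^30  k|30↦f(k): 30:1 15:1 10:1 6:1 5:1 3:1 2:1 1:1  a_30=8
[q^31] f(31)=1,f(1)=1 ⇒ 2
[q^32] f(32)=1,f(16)=1,f(8)=1,f(4)=1,f(2)=1,f(1)=1 ⇒ 6
n=33: 1·33 3·11 11·3 33·1  f→[1+1+1+1]=4
[q^34] f(1)=1,f(2)=1,f(17)=1,f(34)=1 ⇒ 4
d|35:{35,7,5,1}  Σf=1+1+1+1=4
n=36: 36·1 18·2 12·3 9·4 6·6 4·9 3·12 2·18 1·36  f→[1+1+1+1+1+1+1+1+1]=9

2, 8, 2, 6, 4, 4, 4, 9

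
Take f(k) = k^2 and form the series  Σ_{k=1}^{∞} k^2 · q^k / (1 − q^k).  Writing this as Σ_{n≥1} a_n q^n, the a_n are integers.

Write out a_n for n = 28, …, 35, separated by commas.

d|28:{28,14,7,4,2,1}  Σf=784+196+49+16+4+1=1050
[q^29] f(29)=841,f(1)=1 ⇒ 842
n=30: 30·1 15·2 10·3 6·5 5·6 3·10 2·15 1·30  f→[900+225+100+36+25+9+4+1]=1300
[q^31] f(1)=1,f(31)=961 ⇒ 962
d|32:{1,2,4,8,16,32}  Σf=1+4+16+64+256+1024=1365
[q^33] f(33)=1089,f(11)=121,f(3)=9,f(1)=1 ⇒ 1220
q^34  k|34↦f(k): 34:1156 17:289 2:4 1:1  a_34=1450
d|35:{35,7,5,1}  Σf=1225+49+25+1=1300

1050, 842, 1300, 962, 1365, 1220, 1450, 1300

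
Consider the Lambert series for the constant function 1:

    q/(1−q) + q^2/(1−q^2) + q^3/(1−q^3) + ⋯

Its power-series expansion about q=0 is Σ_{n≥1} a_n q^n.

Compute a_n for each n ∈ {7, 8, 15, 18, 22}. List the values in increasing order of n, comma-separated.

2, 4, 4, 6, 4

[q^7] f(1)=1,f(7)=1 ⇒ 2
[q^8] f(1)=1,f(2)=1,f(4)=1,f(8)=1 ⇒ 4
d|15:{15,5,3,1}  Σf=1+1+1+1=4
n=18: 18·1 9·2 6·3 3·6 2·9 1·18  f→[1+1+1+1+1+1]=6
d|22:{22,11,2,1}  Σf=1+1+1+1=4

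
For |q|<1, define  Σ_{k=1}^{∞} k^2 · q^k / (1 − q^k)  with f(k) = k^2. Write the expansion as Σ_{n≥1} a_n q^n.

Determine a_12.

n=12: 12·1 6·2 4·3 3·4 2·6 1·12  f→[144+36+16+9+4+1]=210

a_12 = 210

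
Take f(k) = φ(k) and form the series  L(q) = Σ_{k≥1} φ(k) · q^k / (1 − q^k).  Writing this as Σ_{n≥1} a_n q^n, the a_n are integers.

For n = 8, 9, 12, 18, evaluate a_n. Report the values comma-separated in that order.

q^8  k|8↦φ(k): 1:1 2:1 4:2 8:4  a_8=8
n=9: 9·1 3·3 1·9  φ→[6+2+1]=9
n=12: 12·1 6·2 4·3 3·4 2·6 1·12  φ→[4+2+2+2+1+1]=12
d|18:{18,9,6,3,2,1}  Σφ=6+6+2+2+1+1=18

8, 9, 12, 18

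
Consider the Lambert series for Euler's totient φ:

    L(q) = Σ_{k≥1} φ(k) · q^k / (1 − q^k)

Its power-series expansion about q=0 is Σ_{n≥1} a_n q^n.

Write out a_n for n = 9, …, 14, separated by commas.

q^9  k|9↦φ(k): 9:6 3:2 1:1  a_9=9
q^10  k|10↦φ(k): 10:4 5:4 2:1 1:1  a_10=10
[q^11] φ(11)=10,φ(1)=1 ⇒ 11
n=12: 1·12 2·6 3·4 4·3 6·2 12·1  φ→[1+1+2+2+2+4]=12
d|13:{1,13}  Σφ=1+12=13
n=14: 1·14 2·7 7·2 14·1  φ→[1+1+6+6]=14

9, 10, 11, 12, 13, 14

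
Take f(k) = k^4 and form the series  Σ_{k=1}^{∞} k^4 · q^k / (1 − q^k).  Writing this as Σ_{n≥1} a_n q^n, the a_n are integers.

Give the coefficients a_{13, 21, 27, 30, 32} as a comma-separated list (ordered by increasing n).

28562, 196964, 538084, 872644, 1118481

d|13:{1,13}  Σf=1+28561=28562
q^21  k|21↦f(k): 21:194481 7:2401 3:81 1:1  a_21=196964
d|27:{1,3,9,27}  Σf=1+81+6561+531441=538084
[q^30] f(30)=810000,f(15)=50625,f(10)=10000,f(6)=1296,f(5)=625,f(3)=81,f(2)=16,f(1)=1 ⇒ 872644
d|32:{1,2,4,8,16,32}  Σf=1+16+256+4096+65536+1048576=1118481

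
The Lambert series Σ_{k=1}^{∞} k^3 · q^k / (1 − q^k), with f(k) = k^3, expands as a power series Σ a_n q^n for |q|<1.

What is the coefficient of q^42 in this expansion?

a_42 = 86688

n=42: 1·42 2·21 3·14 6·7 7·6 14·3 21·2 42·1  f→[1+8+27+216+343+2744+9261+74088]=86688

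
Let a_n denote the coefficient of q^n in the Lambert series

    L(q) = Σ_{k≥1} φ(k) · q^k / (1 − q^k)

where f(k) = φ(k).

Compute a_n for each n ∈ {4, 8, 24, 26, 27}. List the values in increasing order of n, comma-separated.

d|4:{1,2,4}  Σφ=1+1+2=4
[q^8] φ(1)=1,φ(2)=1,φ(4)=2,φ(8)=4 ⇒ 8
q^24  k|24↦φ(k): 1:1 2:1 3:2 4:2 6:2 8:4 12:4 24:8  a_24=24
[q^26] φ(26)=12,φ(13)=12,φ(2)=1,φ(1)=1 ⇒ 26
[q^27] φ(27)=18,φ(9)=6,φ(3)=2,φ(1)=1 ⇒ 27

4, 8, 24, 26, 27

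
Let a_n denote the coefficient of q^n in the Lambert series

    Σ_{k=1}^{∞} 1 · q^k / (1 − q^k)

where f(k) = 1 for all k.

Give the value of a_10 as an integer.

d|10:{10,5,2,1}  Σf=1+1+1+1=4

a_10 = 4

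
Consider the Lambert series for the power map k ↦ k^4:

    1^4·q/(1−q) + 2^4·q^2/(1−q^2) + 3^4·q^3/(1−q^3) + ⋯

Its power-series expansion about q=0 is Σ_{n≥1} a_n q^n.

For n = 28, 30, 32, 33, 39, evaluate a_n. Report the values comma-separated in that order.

655746, 872644, 1118481, 1200644, 2342084

q^28  k|28↦f(k): 28:614656 14:38416 7:2401 4:256 2:16 1:1  a_28=655746
q^30  k|30↦f(k): 1:1 2:16 3:81 5:625 6:1296 10:10000 15:50625 30:810000  a_30=872644
q^32  k|32↦f(k): 1:1 2:16 4:256 8:4096 16:65536 32:1048576  a_32=1118481
q^33  k|33↦f(k): 33:1185921 11:14641 3:81 1:1  a_33=1200644
q^39  k|39↦f(k): 1:1 3:81 13:28561 39:2313441  a_39=2342084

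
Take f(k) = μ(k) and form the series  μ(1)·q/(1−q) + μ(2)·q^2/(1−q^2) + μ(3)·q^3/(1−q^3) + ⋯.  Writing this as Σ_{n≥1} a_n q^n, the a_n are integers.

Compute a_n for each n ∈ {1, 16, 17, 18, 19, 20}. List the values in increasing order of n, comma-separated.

[q^1] μ(1)=1 ⇒ 1
[q^16] μ(1)=1,μ(2)=-1,μ(4)=0,μ(8)=0,μ(16)=0 ⇒ 0
q^17  k|17↦μ(k): 1:1 17:-1  a_17=0
d|18:{18,9,6,3,2,1}  Σμ=0+0+1+(-1)+(-1)+1=0
d|19:{19,1}  Σμ=(-1)+1=0
[q^20] μ(20)=0,μ(10)=1,μ(5)=-1,μ(4)=0,μ(2)=-1,μ(1)=1 ⇒ 0

1, 0, 0, 0, 0, 0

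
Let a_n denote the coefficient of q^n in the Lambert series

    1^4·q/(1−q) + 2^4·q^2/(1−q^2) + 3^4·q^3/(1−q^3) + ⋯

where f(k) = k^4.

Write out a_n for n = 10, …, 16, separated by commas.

q^10  k|10↦f(k): 10:10000 5:625 2:16 1:1  a_10=10642
q^11  k|11↦f(k): 1:1 11:14641  a_11=14642
q^12  k|12↦f(k): 12:20736 6:1296 4:256 3:81 2:16 1:1  a_12=22386
n=13: 13·1 1·13  f→[28561+1]=28562
q^14  k|14↦f(k): 1:1 2:16 7:2401 14:38416  a_14=40834
d|15:{15,5,3,1}  Σf=50625+625+81+1=51332
[q^16] f(1)=1,f(2)=16,f(4)=256,f(8)=4096,f(16)=65536 ⇒ 69905

10642, 14642, 22386, 28562, 40834, 51332, 69905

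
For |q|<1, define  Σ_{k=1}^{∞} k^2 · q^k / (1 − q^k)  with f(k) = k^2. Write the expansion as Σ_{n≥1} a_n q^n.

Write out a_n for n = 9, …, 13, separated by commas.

d|9:{1,3,9}  Σf=1+9+81=91
n=10: 1·10 2·5 5·2 10·1  f→[1+4+25+100]=130
[q^11] f(11)=121,f(1)=1 ⇒ 122
d|12:{1,2,3,4,6,12}  Σf=1+4+9+16+36+144=210
[q^13] f(13)=169,f(1)=1 ⇒ 170

91, 130, 122, 210, 170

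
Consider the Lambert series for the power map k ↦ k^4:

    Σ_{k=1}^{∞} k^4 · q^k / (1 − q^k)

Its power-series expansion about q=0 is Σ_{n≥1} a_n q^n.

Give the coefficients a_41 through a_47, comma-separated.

2825762, 3348388, 3418802, 3997266, 4158518, 4757314, 4879682

q^41  k|41↦f(k): 1:1 41:2825761  a_41=2825762
q^42  k|42↦f(k): 1:1 2:16 3:81 6:1296 7:2401 14:38416 21:194481 42:3111696  a_42=3348388
d|43:{43,1}  Σf=3418801+1=3418802
n=44: 1·44 2·22 4·11 11·4 22·2 44·1  f→[1+16+256+14641+234256+3748096]=3997266
[q^45] f(1)=1,f(3)=81,f(5)=625,f(9)=6561,f(15)=50625,f(45)=4100625 ⇒ 4158518
q^46  k|46↦f(k): 1:1 2:16 23:279841 46:4477456  a_46=4757314
n=47: 47·1 1·47  f→[4879681+1]=4879682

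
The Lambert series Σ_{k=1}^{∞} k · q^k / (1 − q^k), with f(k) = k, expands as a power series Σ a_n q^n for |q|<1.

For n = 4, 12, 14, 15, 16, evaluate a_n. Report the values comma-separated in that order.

7, 28, 24, 24, 31

[q^4] f(4)=4,f(2)=2,f(1)=1 ⇒ 7
q^12  k|12↦f(k): 12:12 6:6 4:4 3:3 2:2 1:1  a_12=28
n=14: 1·14 2·7 7·2 14·1  f→[1+2+7+14]=24
q^15  k|15↦f(k): 1:1 3:3 5:5 15:15  a_15=24
[q^16] f(16)=16,f(8)=8,f(4)=4,f(2)=2,f(1)=1 ⇒ 31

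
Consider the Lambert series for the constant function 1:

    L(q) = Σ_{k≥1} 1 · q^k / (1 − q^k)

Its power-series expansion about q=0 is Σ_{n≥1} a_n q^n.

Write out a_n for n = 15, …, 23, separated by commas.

4, 5, 2, 6, 2, 6, 4, 4, 2

n=15: 15·1 5·3 3·5 1·15  f→[1+1+1+1]=4
q^16  k|16↦f(k): 1:1 2:1 4:1 8:1 16:1  a_16=5
n=17: 17·1 1·17  f→[1+1]=2
[q^18] f(18)=1,f(9)=1,f(6)=1,f(3)=1,f(2)=1,f(1)=1 ⇒ 6
d|19:{19,1}  Σf=1+1=2
n=20: 20·1 10·2 5·4 4·5 2·10 1·20  f→[1+1+1+1+1+1]=6
d|21:{21,7,3,1}  Σf=1+1+1+1=4
[q^22] f(1)=1,f(2)=1,f(11)=1,f(22)=1 ⇒ 4
[q^23] f(1)=1,f(23)=1 ⇒ 2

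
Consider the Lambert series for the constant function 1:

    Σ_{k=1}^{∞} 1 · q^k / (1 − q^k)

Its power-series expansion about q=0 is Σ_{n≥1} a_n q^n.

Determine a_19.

d|19:{19,1}  Σf=1+1=2

a_19 = 2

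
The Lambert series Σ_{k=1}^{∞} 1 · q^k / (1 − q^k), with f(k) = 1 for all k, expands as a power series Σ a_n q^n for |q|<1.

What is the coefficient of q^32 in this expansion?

d|32:{32,16,8,4,2,1}  Σf=1+1+1+1+1+1=6

a_32 = 6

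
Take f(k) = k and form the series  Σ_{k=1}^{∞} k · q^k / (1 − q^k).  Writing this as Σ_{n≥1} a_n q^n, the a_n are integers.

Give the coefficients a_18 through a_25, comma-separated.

39, 20, 42, 32, 36, 24, 60, 31

d|18:{18,9,6,3,2,1}  Σf=18+9+6+3+2+1=39
d|19:{19,1}  Σf=19+1=20
n=20: 1·20 2·10 4·5 5·4 10·2 20·1  f→[1+2+4+5+10+20]=42
q^21  k|21↦f(k): 1:1 3:3 7:7 21:21  a_21=32
q^22  k|22↦f(k): 1:1 2:2 11:11 22:22  a_22=36
q^23  k|23↦f(k): 23:23 1:1  a_23=24
d|24:{24,12,8,6,4,3,2,1}  Σf=24+12+8+6+4+3+2+1=60
d|25:{1,5,25}  Σf=1+5+25=31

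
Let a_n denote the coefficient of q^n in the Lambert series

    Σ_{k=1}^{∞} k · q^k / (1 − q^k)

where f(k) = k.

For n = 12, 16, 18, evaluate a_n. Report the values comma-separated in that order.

28, 31, 39

d|12:{12,6,4,3,2,1}  Σf=12+6+4+3+2+1=28
[q^16] f(16)=16,f(8)=8,f(4)=4,f(2)=2,f(1)=1 ⇒ 31
q^18  k|18↦f(k): 1:1 2:2 3:3 6:6 9:9 18:18  a_18=39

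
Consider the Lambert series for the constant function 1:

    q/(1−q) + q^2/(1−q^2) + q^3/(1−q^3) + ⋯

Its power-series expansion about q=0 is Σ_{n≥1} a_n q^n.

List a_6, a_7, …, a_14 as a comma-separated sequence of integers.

4, 2, 4, 3, 4, 2, 6, 2, 4

n=6: 1·6 2·3 3·2 6·1  f→[1+1+1+1]=4
d|7:{1,7}  Σf=1+1=2
q^8  k|8↦f(k): 8:1 4:1 2:1 1:1  a_8=4
[q^9] f(9)=1,f(3)=1,f(1)=1 ⇒ 3
[q^10] f(1)=1,f(2)=1,f(5)=1,f(10)=1 ⇒ 4
q^11  k|11↦f(k): 11:1 1:1  a_11=2
n=12: 12·1 6·2 4·3 3·4 2·6 1·12  f→[1+1+1+1+1+1]=6
[q^13] f(1)=1,f(13)=1 ⇒ 2
q^14  k|14↦f(k): 14:1 7:1 2:1 1:1  a_14=4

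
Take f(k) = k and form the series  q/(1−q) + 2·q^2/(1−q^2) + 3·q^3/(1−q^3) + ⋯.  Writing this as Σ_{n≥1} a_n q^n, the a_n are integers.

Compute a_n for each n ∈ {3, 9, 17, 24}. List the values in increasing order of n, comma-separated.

n=3: 1·3 3·1  f→[1+3]=4
n=9: 1·9 3·3 9·1  f→[1+3+9]=13
d|17:{17,1}  Σf=17+1=18
n=24: 24·1 12·2 8·3 6·4 4·6 3·8 2·12 1·24  f→[24+12+8+6+4+3+2+1]=60

4, 13, 18, 60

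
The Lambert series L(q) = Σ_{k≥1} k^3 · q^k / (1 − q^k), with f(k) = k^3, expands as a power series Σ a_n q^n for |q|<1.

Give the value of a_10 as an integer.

a_10 = 1134

q^10  k|10↦f(k): 10:1000 5:125 2:8 1:1  a_10=1134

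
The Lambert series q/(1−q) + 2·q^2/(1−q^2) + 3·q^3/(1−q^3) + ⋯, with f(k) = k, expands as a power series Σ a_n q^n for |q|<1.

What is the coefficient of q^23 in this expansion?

[q^23] f(1)=1,f(23)=23 ⇒ 24

a_23 = 24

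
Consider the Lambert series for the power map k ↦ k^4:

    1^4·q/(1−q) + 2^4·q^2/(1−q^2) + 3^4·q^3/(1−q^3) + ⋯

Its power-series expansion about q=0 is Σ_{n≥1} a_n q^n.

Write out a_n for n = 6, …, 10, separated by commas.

[q^6] f(1)=1,f(2)=16,f(3)=81,f(6)=1296 ⇒ 1394
n=7: 7·1 1·7  f→[2401+1]=2402
d|8:{1,2,4,8}  Σf=1+16+256+4096=4369
d|9:{9,3,1}  Σf=6561+81+1=6643
n=10: 10·1 5·2 2·5 1·10  f→[10000+625+16+1]=10642

1394, 2402, 4369, 6643, 10642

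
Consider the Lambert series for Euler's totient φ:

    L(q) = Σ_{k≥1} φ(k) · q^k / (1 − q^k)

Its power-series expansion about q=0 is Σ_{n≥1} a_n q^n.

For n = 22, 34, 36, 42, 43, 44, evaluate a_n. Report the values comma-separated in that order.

[q^22] φ(1)=1,φ(2)=1,φ(11)=10,φ(22)=10 ⇒ 22
[q^34] φ(34)=16,φ(17)=16,φ(2)=1,φ(1)=1 ⇒ 34
[q^36] φ(1)=1,φ(2)=1,φ(3)=2,φ(4)=2,φ(6)=2,φ(9)=6,φ(12)=4,φ(18)=6,φ(36)=12 ⇒ 36
n=42: 1·42 2·21 3·14 6·7 7·6 14·3 21·2 42·1  φ→[1+1+2+2+6+6+12+12]=42
d|43:{1,43}  Σφ=1+42=43
d|44:{1,2,4,11,22,44}  Σφ=1+1+2+10+10+20=44

22, 34, 36, 42, 43, 44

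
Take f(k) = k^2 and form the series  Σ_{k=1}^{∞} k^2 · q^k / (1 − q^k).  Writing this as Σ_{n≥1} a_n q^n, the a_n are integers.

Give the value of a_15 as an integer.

a_15 = 260

d|15:{1,3,5,15}  Σf=1+9+25+225=260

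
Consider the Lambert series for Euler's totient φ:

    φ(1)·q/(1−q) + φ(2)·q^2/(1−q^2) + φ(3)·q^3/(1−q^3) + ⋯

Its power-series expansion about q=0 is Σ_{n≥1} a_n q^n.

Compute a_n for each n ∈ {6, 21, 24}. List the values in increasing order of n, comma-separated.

[q^6] φ(1)=1,φ(2)=1,φ(3)=2,φ(6)=2 ⇒ 6
[q^21] φ(1)=1,φ(3)=2,φ(7)=6,φ(21)=12 ⇒ 21
d|24:{1,2,3,4,6,8,12,24}  Σφ=1+1+2+2+2+4+4+8=24

6, 21, 24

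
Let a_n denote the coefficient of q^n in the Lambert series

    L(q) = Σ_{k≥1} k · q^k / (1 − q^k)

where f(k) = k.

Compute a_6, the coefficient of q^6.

a_6 = 12

[q^6] f(1)=1,f(2)=2,f(3)=3,f(6)=6 ⇒ 12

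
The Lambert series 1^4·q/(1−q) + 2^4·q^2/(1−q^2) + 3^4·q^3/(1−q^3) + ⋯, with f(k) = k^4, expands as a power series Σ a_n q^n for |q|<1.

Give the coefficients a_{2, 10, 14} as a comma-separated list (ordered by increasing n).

[q^2] f(2)=16,f(1)=1 ⇒ 17
[q^10] f(1)=1,f(2)=16,f(5)=625,f(10)=10000 ⇒ 10642
[q^14] f(1)=1,f(2)=16,f(7)=2401,f(14)=38416 ⇒ 40834

17, 10642, 40834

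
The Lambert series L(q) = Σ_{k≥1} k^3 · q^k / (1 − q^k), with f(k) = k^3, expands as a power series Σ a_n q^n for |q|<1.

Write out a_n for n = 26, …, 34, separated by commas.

[q^26] f(1)=1,f(2)=8,f(13)=2197,f(26)=17576 ⇒ 19782
[q^27] f(27)=19683,f(9)=729,f(3)=27,f(1)=1 ⇒ 20440
[q^28] f(1)=1,f(2)=8,f(4)=64,f(7)=343,f(14)=2744,f(28)=21952 ⇒ 25112
q^29  k|29↦f(k): 1:1 29:24389  a_29=24390
[q^30] f(30)=27000,f(15)=3375,f(10)=1000,f(6)=216,f(5)=125,f(3)=27,f(2)=8,f(1)=1 ⇒ 31752
q^31  k|31↦f(k): 1:1 31:29791  a_31=29792
d|32:{32,16,8,4,2,1}  Σf=32768+4096+512+64+8+1=37449
[q^33] f(33)=35937,f(11)=1331,f(3)=27,f(1)=1 ⇒ 37296
n=34: 1·34 2·17 17·2 34·1  f→[1+8+4913+39304]=44226

19782, 20440, 25112, 24390, 31752, 29792, 37449, 37296, 44226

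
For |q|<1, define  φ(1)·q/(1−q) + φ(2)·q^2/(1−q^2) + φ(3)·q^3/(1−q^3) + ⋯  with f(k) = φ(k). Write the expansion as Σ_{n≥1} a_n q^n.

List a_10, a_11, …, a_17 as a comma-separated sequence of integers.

d|10:{10,5,2,1}  Σφ=4+4+1+1=10
[q^11] φ(11)=10,φ(1)=1 ⇒ 11
n=12: 12·1 6·2 4·3 3·4 2·6 1·12  φ→[4+2+2+2+1+1]=12
q^13  k|13↦φ(k): 13:12 1:1  a_13=13
n=14: 1·14 2·7 7·2 14·1  φ→[1+1+6+6]=14
d|15:{15,5,3,1}  Σφ=8+4+2+1=15
d|16:{1,2,4,8,16}  Σφ=1+1+2+4+8=16
n=17: 1·17 17·1  φ→[1+16]=17

10, 11, 12, 13, 14, 15, 16, 17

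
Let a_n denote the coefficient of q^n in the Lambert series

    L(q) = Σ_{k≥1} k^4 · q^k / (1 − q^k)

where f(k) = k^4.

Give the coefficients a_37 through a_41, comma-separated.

1874162, 2215474, 2342084, 2734994, 2825762

q^37  k|37↦f(k): 37:1874161 1:1  a_37=1874162
d|38:{1,2,19,38}  Σf=1+16+130321+2085136=2215474
q^39  k|39↦f(k): 1:1 3:81 13:28561 39:2313441  a_39=2342084
[q^40] f(1)=1,f(2)=16,f(4)=256,f(5)=625,f(8)=4096,f(10)=10000,f(20)=160000,f(40)=2560000 ⇒ 2734994
d|41:{41,1}  Σf=2825761+1=2825762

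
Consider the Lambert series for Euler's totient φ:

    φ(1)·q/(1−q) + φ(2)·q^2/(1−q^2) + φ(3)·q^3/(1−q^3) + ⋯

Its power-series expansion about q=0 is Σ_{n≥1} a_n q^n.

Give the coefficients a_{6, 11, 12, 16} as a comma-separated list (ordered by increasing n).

d|6:{1,2,3,6}  Σφ=1+1+2+2=6
[q^11] φ(11)=10,φ(1)=1 ⇒ 11
q^12  k|12↦φ(k): 1:1 2:1 3:2 4:2 6:2 12:4  a_12=12
q^16  k|16↦φ(k): 16:8 8:4 4:2 2:1 1:1  a_16=16

6, 11, 12, 16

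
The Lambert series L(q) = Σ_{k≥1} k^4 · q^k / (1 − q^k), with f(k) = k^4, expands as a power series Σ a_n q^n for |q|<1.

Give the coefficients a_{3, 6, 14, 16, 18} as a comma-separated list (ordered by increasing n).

82, 1394, 40834, 69905, 112931

[q^3] f(3)=81,f(1)=1 ⇒ 82
q^6  k|6↦f(k): 6:1296 3:81 2:16 1:1  a_6=1394
q^14  k|14↦f(k): 14:38416 7:2401 2:16 1:1  a_14=40834
d|16:{1,2,4,8,16}  Σf=1+16+256+4096+65536=69905
q^18  k|18↦f(k): 18:104976 9:6561 6:1296 3:81 2:16 1:1  a_18=112931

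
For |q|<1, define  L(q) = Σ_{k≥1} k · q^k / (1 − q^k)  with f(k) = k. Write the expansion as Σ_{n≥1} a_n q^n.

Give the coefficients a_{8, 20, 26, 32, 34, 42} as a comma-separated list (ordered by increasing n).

n=8: 1·8 2·4 4·2 8·1  f→[1+2+4+8]=15
[q^20] f(20)=20,f(10)=10,f(5)=5,f(4)=4,f(2)=2,f(1)=1 ⇒ 42
[q^26] f(1)=1,f(2)=2,f(13)=13,f(26)=26 ⇒ 42
d|32:{32,16,8,4,2,1}  Σf=32+16+8+4+2+1=63
[q^34] f(1)=1,f(2)=2,f(17)=17,f(34)=34 ⇒ 54
d|42:{1,2,3,6,7,14,21,42}  Σf=1+2+3+6+7+14+21+42=96

15, 42, 42, 63, 54, 96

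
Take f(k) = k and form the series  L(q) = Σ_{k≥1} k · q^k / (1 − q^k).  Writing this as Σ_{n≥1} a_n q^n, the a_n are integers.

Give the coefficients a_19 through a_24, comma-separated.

q^19  k|19↦f(k): 1:1 19:19  a_19=20
d|20:{20,10,5,4,2,1}  Σf=20+10+5+4+2+1=42
n=21: 21·1 7·3 3·7 1·21  f→[21+7+3+1]=32
[q^22] f(22)=22,f(11)=11,f(2)=2,f(1)=1 ⇒ 36
n=23: 23·1 1·23  f→[23+1]=24
[q^24] f(24)=24,f(12)=12,f(8)=8,f(6)=6,f(4)=4,f(3)=3,f(2)=2,f(1)=1 ⇒ 60

20, 42, 32, 36, 24, 60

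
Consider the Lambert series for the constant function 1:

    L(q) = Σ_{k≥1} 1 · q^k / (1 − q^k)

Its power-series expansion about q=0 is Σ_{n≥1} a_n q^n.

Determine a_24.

a_24 = 8

[q^24] f(24)=1,f(12)=1,f(8)=1,f(6)=1,f(4)=1,f(3)=1,f(2)=1,f(1)=1 ⇒ 8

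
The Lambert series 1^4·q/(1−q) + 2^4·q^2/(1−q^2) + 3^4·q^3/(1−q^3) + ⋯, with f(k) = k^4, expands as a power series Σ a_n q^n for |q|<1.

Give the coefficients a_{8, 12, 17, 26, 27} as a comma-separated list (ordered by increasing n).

[q^8] f(8)=4096,f(4)=256,f(2)=16,f(1)=1 ⇒ 4369
q^12  k|12↦f(k): 12:20736 6:1296 4:256 3:81 2:16 1:1  a_12=22386
q^17  k|17↦f(k): 17:83521 1:1  a_17=83522
d|26:{1,2,13,26}  Σf=1+16+28561+456976=485554
q^27  k|27↦f(k): 1:1 3:81 9:6561 27:531441  a_27=538084

4369, 22386, 83522, 485554, 538084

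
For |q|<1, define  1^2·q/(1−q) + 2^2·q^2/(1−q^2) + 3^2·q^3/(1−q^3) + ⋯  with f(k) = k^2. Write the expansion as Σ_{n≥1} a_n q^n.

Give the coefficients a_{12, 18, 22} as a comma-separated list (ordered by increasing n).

d|12:{12,6,4,3,2,1}  Σf=144+36+16+9+4+1=210
q^18  k|18↦f(k): 18:324 9:81 6:36 3:9 2:4 1:1  a_18=455
q^22  k|22↦f(k): 1:1 2:4 11:121 22:484  a_22=610

210, 455, 610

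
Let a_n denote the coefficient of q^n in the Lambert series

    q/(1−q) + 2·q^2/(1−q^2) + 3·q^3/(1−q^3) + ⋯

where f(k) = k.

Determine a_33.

a_33 = 48

d|33:{33,11,3,1}  Σf=33+11+3+1=48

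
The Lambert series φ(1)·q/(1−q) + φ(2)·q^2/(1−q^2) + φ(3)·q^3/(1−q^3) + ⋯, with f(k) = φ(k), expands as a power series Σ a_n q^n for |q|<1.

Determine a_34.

d|34:{34,17,2,1}  Σφ=16+16+1+1=34

a_34 = 34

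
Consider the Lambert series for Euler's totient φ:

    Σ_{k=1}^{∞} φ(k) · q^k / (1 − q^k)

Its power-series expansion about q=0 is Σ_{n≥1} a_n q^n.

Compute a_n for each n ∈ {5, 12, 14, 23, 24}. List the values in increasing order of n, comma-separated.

q^5  k|5↦φ(k): 5:4 1:1  a_5=5
q^12  k|12↦φ(k): 1:1 2:1 3:2 4:2 6:2 12:4  a_12=12
n=14: 14·1 7·2 2·7 1·14  φ→[6+6+1+1]=14
n=23: 1·23 23·1  φ→[1+22]=23
d|24:{24,12,8,6,4,3,2,1}  Σφ=8+4+4+2+2+2+1+1=24

5, 12, 14, 23, 24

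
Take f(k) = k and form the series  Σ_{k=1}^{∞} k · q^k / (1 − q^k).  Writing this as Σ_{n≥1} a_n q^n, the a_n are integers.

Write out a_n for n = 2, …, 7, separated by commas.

q^2  k|2↦f(k): 1:1 2:2  a_2=3
[q^3] f(1)=1,f(3)=3 ⇒ 4
[q^4] f(4)=4,f(2)=2,f(1)=1 ⇒ 7
d|5:{1,5}  Σf=1+5=6
[q^6] f(1)=1,f(2)=2,f(3)=3,f(6)=6 ⇒ 12
[q^7] f(1)=1,f(7)=7 ⇒ 8

3, 4, 7, 6, 12, 8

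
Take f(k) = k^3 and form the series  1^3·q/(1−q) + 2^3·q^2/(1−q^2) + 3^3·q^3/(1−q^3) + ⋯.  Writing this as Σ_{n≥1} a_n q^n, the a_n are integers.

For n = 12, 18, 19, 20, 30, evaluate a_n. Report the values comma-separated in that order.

[q^12] f(12)=1728,f(6)=216,f(4)=64,f(3)=27,f(2)=8,f(1)=1 ⇒ 2044
q^18  k|18↦f(k): 18:5832 9:729 6:216 3:27 2:8 1:1  a_18=6813
d|19:{1,19}  Σf=1+6859=6860
n=20: 20·1 10·2 5·4 4·5 2·10 1·20  f→[8000+1000+125+64+8+1]=9198
q^30  k|30↦f(k): 1:1 2:8 3:27 5:125 6:216 10:1000 15:3375 30:27000  a_30=31752

2044, 6813, 6860, 9198, 31752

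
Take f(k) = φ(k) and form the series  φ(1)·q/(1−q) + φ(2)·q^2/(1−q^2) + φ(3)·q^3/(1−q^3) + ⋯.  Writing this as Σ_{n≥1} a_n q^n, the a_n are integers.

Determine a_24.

n=24: 24·1 12·2 8·3 6·4 4·6 3·8 2·12 1·24  φ→[8+4+4+2+2+2+1+1]=24

a_24 = 24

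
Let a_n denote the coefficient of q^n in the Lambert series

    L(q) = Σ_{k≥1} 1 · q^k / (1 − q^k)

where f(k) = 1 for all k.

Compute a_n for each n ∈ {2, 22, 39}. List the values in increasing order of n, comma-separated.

q^2  k|2↦f(k): 1:1 2:1  a_2=2
[q^22] f(22)=1,f(11)=1,f(2)=1,f(1)=1 ⇒ 4
d|39:{1,3,13,39}  Σf=1+1+1+1=4

2, 4, 4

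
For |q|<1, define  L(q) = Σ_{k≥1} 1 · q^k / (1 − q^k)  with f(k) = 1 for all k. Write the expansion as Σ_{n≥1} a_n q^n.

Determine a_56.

d|56:{1,2,4,7,8,14,28,56}  Σf=1+1+1+1+1+1+1+1=8

a_56 = 8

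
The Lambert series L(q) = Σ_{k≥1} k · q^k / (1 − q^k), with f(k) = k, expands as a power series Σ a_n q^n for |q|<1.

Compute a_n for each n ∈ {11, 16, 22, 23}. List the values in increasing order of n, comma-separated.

[q^11] f(1)=1,f(11)=11 ⇒ 12
[q^16] f(16)=16,f(8)=8,f(4)=4,f(2)=2,f(1)=1 ⇒ 31
[q^22] f(1)=1,f(2)=2,f(11)=11,f(22)=22 ⇒ 36
q^23  k|23↦f(k): 23:23 1:1  a_23=24

12, 31, 36, 24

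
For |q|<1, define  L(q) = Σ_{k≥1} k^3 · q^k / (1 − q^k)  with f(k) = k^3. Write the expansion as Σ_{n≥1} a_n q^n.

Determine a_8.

a_8 = 585

[q^8] f(8)=512,f(4)=64,f(2)=8,f(1)=1 ⇒ 585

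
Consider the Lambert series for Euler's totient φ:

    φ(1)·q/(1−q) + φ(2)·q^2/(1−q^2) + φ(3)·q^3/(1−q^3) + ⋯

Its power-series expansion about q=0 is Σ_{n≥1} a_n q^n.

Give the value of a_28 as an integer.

q^28  k|28↦φ(k): 28:12 14:6 7:6 4:2 2:1 1:1  a_28=28

a_28 = 28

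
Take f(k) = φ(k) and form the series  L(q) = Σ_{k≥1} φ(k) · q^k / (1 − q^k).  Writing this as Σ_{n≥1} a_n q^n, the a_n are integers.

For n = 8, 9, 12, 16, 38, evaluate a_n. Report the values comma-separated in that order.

n=8: 1·8 2·4 4·2 8·1  φ→[1+1+2+4]=8
[q^9] φ(9)=6,φ(3)=2,φ(1)=1 ⇒ 9
[q^12] φ(1)=1,φ(2)=1,φ(3)=2,φ(4)=2,φ(6)=2,φ(12)=4 ⇒ 12
q^16  k|16↦φ(k): 16:8 8:4 4:2 2:1 1:1  a_16=16
q^38  k|38↦φ(k): 38:18 19:18 2:1 1:1  a_38=38

8, 9, 12, 16, 38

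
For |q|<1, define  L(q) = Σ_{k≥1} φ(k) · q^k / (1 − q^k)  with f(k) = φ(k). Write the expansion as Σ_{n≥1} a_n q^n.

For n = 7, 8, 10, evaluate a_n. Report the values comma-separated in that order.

q^7  k|7↦φ(k): 1:1 7:6  a_7=7
d|8:{8,4,2,1}  Σφ=4+2+1+1=8
d|10:{1,2,5,10}  Σφ=1+1+4+4=10

7, 8, 10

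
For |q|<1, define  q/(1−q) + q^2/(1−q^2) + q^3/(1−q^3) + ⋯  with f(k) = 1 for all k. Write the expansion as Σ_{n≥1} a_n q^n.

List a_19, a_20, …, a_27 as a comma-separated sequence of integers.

2, 6, 4, 4, 2, 8, 3, 4, 4

q^19  k|19↦f(k): 19:1 1:1  a_19=2
[q^20] f(20)=1,f(10)=1,f(5)=1,f(4)=1,f(2)=1,f(1)=1 ⇒ 6
q^21  k|21↦f(k): 21:1 7:1 3:1 1:1  a_21=4
n=22: 22·1 11·2 2·11 1·22  f→[1+1+1+1]=4
d|23:{23,1}  Σf=1+1=2
d|24:{24,12,8,6,4,3,2,1}  Σf=1+1+1+1+1+1+1+1=8
n=25: 1·25 5·5 25·1  f→[1+1+1]=3
n=26: 1·26 2·13 13·2 26·1  f→[1+1+1+1]=4
[q^27] f(27)=1,f(9)=1,f(3)=1,f(1)=1 ⇒ 4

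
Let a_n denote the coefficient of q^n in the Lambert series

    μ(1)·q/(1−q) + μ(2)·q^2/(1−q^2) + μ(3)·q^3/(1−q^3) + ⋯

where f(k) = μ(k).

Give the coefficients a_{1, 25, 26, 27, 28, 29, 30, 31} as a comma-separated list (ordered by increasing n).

1, 0, 0, 0, 0, 0, 0, 0

d|1:{1}  Σμ=1=1
n=25: 1·25 5·5 25·1  μ→[1+(-1)+0]=0
n=26: 1·26 2·13 13·2 26·1  μ→[1+(-1)+(-1)+1]=0
q^27  k|27↦μ(k): 27:0 9:0 3:-1 1:1  a_27=0
[q^28] μ(1)=1,μ(2)=-1,μ(4)=0,μ(7)=-1,μ(14)=1,μ(28)=0 ⇒ 0
[q^29] μ(1)=1,μ(29)=-1 ⇒ 0
n=30: 30·1 15·2 10·3 6·5 5·6 3·10 2·15 1·30  μ→[(-1)+1+1+1+(-1)+(-1)+(-1)+1]=0
[q^31] μ(1)=1,μ(31)=-1 ⇒ 0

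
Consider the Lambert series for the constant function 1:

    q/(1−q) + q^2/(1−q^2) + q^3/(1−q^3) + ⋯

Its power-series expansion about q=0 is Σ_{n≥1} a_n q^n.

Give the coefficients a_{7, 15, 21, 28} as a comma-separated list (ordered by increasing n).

d|7:{7,1}  Σf=1+1=2
d|15:{1,3,5,15}  Σf=1+1+1+1=4
[q^21] f(1)=1,f(3)=1,f(7)=1,f(21)=1 ⇒ 4
d|28:{28,14,7,4,2,1}  Σf=1+1+1+1+1+1=6

2, 4, 4, 6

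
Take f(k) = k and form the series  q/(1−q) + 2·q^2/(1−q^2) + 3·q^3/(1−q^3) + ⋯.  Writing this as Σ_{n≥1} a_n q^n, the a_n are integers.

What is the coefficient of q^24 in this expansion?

d|24:{24,12,8,6,4,3,2,1}  Σf=24+12+8+6+4+3+2+1=60

a_24 = 60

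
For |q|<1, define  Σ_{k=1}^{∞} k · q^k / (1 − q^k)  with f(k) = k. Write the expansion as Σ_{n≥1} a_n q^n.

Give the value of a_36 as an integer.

n=36: 1·36 2·18 3·12 4·9 6·6 9·4 12·3 18·2 36·1  f→[1+2+3+4+6+9+12+18+36]=91

a_36 = 91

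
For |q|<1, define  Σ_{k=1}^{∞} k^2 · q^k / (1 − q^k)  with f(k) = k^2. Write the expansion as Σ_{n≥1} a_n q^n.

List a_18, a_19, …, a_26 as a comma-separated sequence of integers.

n=18: 18·1 9·2 6·3 3·6 2·9 1·18  f→[324+81+36+9+4+1]=455
d|19:{19,1}  Σf=361+1=362
[q^20] f(20)=400,f(10)=100,f(5)=25,f(4)=16,f(2)=4,f(1)=1 ⇒ 546
q^21  k|21↦f(k): 1:1 3:9 7:49 21:441  a_21=500
[q^22] f(1)=1,f(2)=4,f(11)=121,f(22)=484 ⇒ 610
q^23  k|23↦f(k): 23:529 1:1  a_23=530
n=24: 1·24 2·12 3·8 4·6 6·4 8·3 12·2 24·1  f→[1+4+9+16+36+64+144+576]=850
[q^25] f(1)=1,f(5)=25,f(25)=625 ⇒ 651
d|26:{26,13,2,1}  Σf=676+169+4+1=850

455, 362, 546, 500, 610, 530, 850, 651, 850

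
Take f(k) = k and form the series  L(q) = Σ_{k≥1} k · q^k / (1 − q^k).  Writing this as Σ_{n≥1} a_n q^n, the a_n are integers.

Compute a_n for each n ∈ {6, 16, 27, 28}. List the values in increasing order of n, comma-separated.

q^6  k|6↦f(k): 1:1 2:2 3:3 6:6  a_6=12
d|16:{1,2,4,8,16}  Σf=1+2+4+8+16=31
q^27  k|27↦f(k): 27:27 9:9 3:3 1:1  a_27=40
[q^28] f(28)=28,f(14)=14,f(7)=7,f(4)=4,f(2)=2,f(1)=1 ⇒ 56

12, 31, 40, 56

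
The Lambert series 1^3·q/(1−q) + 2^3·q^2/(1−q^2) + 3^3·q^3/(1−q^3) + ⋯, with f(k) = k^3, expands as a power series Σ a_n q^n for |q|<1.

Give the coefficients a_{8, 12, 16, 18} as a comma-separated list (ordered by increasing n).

585, 2044, 4681, 6813

[q^8] f(1)=1,f(2)=8,f(4)=64,f(8)=512 ⇒ 585
[q^12] f(12)=1728,f(6)=216,f(4)=64,f(3)=27,f(2)=8,f(1)=1 ⇒ 2044
n=16: 1·16 2·8 4·4 8·2 16·1  f→[1+8+64+512+4096]=4681
d|18:{1,2,3,6,9,18}  Σf=1+8+27+216+729+5832=6813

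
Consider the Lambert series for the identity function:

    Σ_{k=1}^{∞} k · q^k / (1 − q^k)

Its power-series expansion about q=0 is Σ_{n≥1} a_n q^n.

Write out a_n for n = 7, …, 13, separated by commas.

8, 15, 13, 18, 12, 28, 14

d|7:{7,1}  Σf=7+1=8
n=8: 1·8 2·4 4·2 8·1  f→[1+2+4+8]=15
[q^9] f(9)=9,f(3)=3,f(1)=1 ⇒ 13
d|10:{10,5,2,1}  Σf=10+5+2+1=18
d|11:{11,1}  Σf=11+1=12
n=12: 1·12 2·6 3·4 4·3 6·2 12·1  f→[1+2+3+4+6+12]=28
d|13:{13,1}  Σf=13+1=14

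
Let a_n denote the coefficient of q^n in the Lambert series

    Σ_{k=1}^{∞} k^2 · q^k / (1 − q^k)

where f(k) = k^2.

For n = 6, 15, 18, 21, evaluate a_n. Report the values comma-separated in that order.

n=6: 6·1 3·2 2·3 1·6  f→[36+9+4+1]=50
n=15: 15·1 5·3 3·5 1·15  f→[225+25+9+1]=260
q^18  k|18↦f(k): 1:1 2:4 3:9 6:36 9:81 18:324  a_18=455
n=21: 1·21 3·7 7·3 21·1  f→[1+9+49+441]=500

50, 260, 455, 500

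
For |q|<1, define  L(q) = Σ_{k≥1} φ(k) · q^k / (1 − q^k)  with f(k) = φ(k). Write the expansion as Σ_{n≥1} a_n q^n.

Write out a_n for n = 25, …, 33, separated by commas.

n=25: 25·1 5·5 1·25  φ→[20+4+1]=25
[q^26] φ(26)=12,φ(13)=12,φ(2)=1,φ(1)=1 ⇒ 26
d|27:{1,3,9,27}  Σφ=1+2+6+18=27
q^28  k|28↦φ(k): 28:12 14:6 7:6 4:2 2:1 1:1  a_28=28
n=29: 29·1 1·29  φ→[28+1]=29
q^30  k|30↦φ(k): 1:1 2:1 3:2 5:4 6:2 10:4 15:8 30:8  a_30=30
d|31:{31,1}  Σφ=30+1=31
d|32:{32,16,8,4,2,1}  Σφ=16+8+4+2+1+1=32
d|33:{1,3,11,33}  Σφ=1+2+10+20=33

25, 26, 27, 28, 29, 30, 31, 32, 33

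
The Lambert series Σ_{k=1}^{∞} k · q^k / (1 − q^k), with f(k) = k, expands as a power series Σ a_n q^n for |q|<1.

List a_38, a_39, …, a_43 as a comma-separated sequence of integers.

[q^38] f(1)=1,f(2)=2,f(19)=19,f(38)=38 ⇒ 60
d|39:{39,13,3,1}  Σf=39+13+3+1=56
q^40  k|40↦f(k): 40:40 20:20 10:10 8:8 5:5 4:4 2:2 1:1  a_40=90
q^41  k|41↦f(k): 1:1 41:41  a_41=42
[q^42] f(1)=1,f(2)=2,f(3)=3,f(6)=6,f(7)=7,f(14)=14,f(21)=21,f(42)=42 ⇒ 96
[q^43] f(1)=1,f(43)=43 ⇒ 44

60, 56, 90, 42, 96, 44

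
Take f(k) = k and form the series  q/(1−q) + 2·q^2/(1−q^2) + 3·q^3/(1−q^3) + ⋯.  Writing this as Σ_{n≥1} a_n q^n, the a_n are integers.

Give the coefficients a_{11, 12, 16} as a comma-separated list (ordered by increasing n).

[q^11] f(1)=1,f(11)=11 ⇒ 12
n=12: 12·1 6·2 4·3 3·4 2·6 1·12  f→[12+6+4+3+2+1]=28
d|16:{16,8,4,2,1}  Σf=16+8+4+2+1=31

12, 28, 31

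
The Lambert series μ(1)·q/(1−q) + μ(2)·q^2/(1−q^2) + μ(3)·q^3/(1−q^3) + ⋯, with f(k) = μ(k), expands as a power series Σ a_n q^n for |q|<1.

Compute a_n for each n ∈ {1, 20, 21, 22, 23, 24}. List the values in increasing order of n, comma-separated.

1, 0, 0, 0, 0, 0

d|1:{1}  Σμ=1=1
n=20: 1·20 2·10 4·5 5·4 10·2 20·1  μ→[1+(-1)+0+(-1)+1+0]=0
[q^21] μ(1)=1,μ(3)=-1,μ(7)=-1,μ(21)=1 ⇒ 0
n=22: 22·1 11·2 2·11 1·22  μ→[1+(-1)+(-1)+1]=0
[q^23] μ(1)=1,μ(23)=-1 ⇒ 0
n=24: 24·1 12·2 8·3 6·4 4·6 3·8 2·12 1·24  μ→[0+0+0+1+0+(-1)+(-1)+1]=0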